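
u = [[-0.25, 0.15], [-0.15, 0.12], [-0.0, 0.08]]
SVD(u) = [[-0.83, 0.27], [-0.55, -0.19], [-0.13, -0.94]] @ diag([0.35133631111756025, 0.06973375431098575]) @ [[0.82,-0.57], [-0.57,-0.82]]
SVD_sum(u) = [[-0.24,0.17],[-0.16,0.11],[-0.04,0.03]] + [[-0.01,-0.02], [0.01,0.01], [0.04,0.05]]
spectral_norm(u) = 0.35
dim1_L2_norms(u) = [0.29, 0.19, 0.08]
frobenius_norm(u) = 0.36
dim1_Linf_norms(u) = [0.25, 0.15, 0.08]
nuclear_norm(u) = 0.42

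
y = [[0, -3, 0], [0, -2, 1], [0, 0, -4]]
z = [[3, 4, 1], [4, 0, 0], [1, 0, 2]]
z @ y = [[0, -17, 0], [0, -12, 0], [0, -3, -8]]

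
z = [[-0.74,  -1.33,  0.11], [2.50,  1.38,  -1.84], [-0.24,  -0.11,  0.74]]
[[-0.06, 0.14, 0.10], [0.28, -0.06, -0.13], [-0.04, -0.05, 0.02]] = z@ [[0.11,-0.04,-0.0], [-0.02,-0.09,-0.07], [-0.02,-0.09,0.02]]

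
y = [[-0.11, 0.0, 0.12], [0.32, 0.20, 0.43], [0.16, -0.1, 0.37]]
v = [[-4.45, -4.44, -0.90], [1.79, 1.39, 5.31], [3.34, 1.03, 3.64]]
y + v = [[-4.56, -4.44, -0.78],[2.11, 1.59, 5.74],[3.5, 0.93, 4.01]]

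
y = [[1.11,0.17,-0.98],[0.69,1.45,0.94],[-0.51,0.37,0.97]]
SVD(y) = [[0.34, 0.77, 0.54], [-0.80, 0.54, -0.27], [-0.5, -0.33, 0.8]] @ diag([2.026321408434987, 1.7074892336442042, 0.0014376046674154713]) @ [[0.04, -0.63, -0.77], [0.82, 0.46, -0.33], [0.57, -0.62, 0.54]]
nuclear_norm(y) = 3.74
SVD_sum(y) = [[0.03, -0.44, -0.54], [-0.07, 1.02, 1.25], [-0.04, 0.64, 0.78]] + [[1.08,0.61,-0.44],[0.76,0.43,-0.31],[-0.47,-0.27,0.19]] + [[0.0, -0.00, 0.00], [-0.00, 0.0, -0.00], [0.00, -0.0, 0.0]]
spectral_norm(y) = 2.03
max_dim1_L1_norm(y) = 3.08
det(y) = 0.00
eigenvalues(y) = [0j, (1.76+0.1j), (1.76-0.1j)]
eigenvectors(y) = [[0.57+0.00j, (-0.73+0j), -0.73-0.00j],[-0.62+0.00j, -0.00+0.46j, (-0-0.46j)],[(0.54+0j), 0.49+0.15j, (0.49-0.15j)]]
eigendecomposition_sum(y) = [[0j, -0.00-0.00j, 0j], [-0.00+0.00j, 0.00+0.00j, (-0-0j)], [0j, -0.00-0.00j, 0.00+0.00j]] + [[0.55+0.55j, 0.09+1.15j, (-0.49+0.75j)],[(0.35-0.35j), 0.72-0.05j, 0.47+0.31j],[-0.26-0.48j, (0.19-0.79j), (0.48-0.4j)]] + [[(0.55-0.55j), 0.09-1.15j, (-0.49-0.75j)], [(0.35+0.35j), 0.72+0.05j, (0.47-0.31j)], [-0.26+0.48j, (0.19+0.79j), (0.48+0.4j)]]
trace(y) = 3.53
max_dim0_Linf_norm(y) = 1.45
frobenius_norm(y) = 2.65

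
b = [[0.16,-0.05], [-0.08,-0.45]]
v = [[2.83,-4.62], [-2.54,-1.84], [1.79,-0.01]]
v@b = [[0.82, 1.94], [-0.26, 0.96], [0.29, -0.08]]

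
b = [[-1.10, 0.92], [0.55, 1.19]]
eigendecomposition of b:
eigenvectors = [[-0.98, -0.35],[0.22, -0.94]]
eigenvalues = [-1.3, 1.39]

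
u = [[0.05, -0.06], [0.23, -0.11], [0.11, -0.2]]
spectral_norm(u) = 0.34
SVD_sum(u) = [[0.06,-0.05], [0.18,-0.16], [0.16,-0.14]] + [[-0.01, -0.01], [0.05, 0.05], [-0.05, -0.06]]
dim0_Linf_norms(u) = [0.23, 0.2]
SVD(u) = [[-0.23, 0.11], [-0.73, -0.68], [-0.64, 0.73]] @ diag([0.3350296133040336, 0.10466689165801044]) @ [[-0.75, 0.66], [-0.66, -0.75]]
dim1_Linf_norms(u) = [0.06, 0.23, 0.2]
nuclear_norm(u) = 0.44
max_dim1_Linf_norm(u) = 0.23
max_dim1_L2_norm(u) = 0.25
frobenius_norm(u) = 0.35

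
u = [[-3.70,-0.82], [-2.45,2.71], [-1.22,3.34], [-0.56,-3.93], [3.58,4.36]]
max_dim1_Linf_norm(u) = 4.36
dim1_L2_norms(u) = [3.79, 3.65, 3.56, 3.97, 5.64]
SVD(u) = [[0.29,  0.56], [-0.2,  0.61], [-0.34,  0.45], [0.5,  -0.19], [-0.71,  -0.29]] @ diag([7.613432128579753, 5.474774079677588]) @ [[-0.39,-0.92],[-0.92,0.39]]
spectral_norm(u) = 7.61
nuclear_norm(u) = 13.09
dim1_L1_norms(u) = [4.52, 5.16, 4.56, 4.49, 7.94]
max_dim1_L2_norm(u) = 5.64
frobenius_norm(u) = 9.38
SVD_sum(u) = [[-0.87, -2.03], [0.60, 1.4], [1.02, 2.38], [-1.51, -3.52], [2.13, 4.98]] + [[-2.83,  1.21], [-3.05,  1.31], [-2.24,  0.96], [0.95,  -0.41], [1.45,  -0.62]]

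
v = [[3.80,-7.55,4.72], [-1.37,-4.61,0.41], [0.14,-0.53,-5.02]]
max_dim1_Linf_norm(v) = 7.55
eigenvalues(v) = [(4.97+0j), (-5.4+0.56j), (-5.4-0.56j)]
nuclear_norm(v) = 18.28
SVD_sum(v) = [[2.76, -7.69, 5.07], [1.01, -2.81, 1.85], [-0.63, 1.75, -1.15]] + [[-0.01, -0.06, -0.09], [-0.22, -1.38, -1.98], [-0.4, -2.5, -3.58]] + [[1.05, 0.21, -0.26], [-2.16, -0.42, 0.53], [1.16, 0.23, -0.29]]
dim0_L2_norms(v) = [4.04, 8.86, 6.9]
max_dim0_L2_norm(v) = 8.86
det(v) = 146.73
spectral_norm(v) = 10.47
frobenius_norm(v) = 11.94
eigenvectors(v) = [[(-0.99+0j), 0.49-0.18j, (0.49+0.18j)],[0.14+0.00j, (0.72+0j), 0.72-0.00j],[(-0.02+0j), (0.23+0.4j), (0.23-0.4j)]]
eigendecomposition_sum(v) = [[(4.42-0j), -3.59-0.00j, 1.94+0.00j], [(-0.63+0j), (0.51+0j), (-0.28-0j)], [0.10-0.00j, (-0.08-0j), 0.04+0.00j]] + [[-0.31-0.08j, -1.98-0.08j, (1.39+3.1j)], [-0.37-0.25j, -2.56-1.05j, 0.34+4.73j], [(0.02-0.29j), (-0.23-1.76j), (-2.53+1.69j)]] + [[-0.31+0.08j, -1.98+0.08j, 1.39-3.10j], [(-0.37+0.25j), (-2.56+1.05j), (0.34-4.73j)], [(0.02+0.29j), -0.23+1.76j, (-2.53-1.69j)]]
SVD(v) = [[0.92, -0.02, -0.39],[0.34, -0.48, 0.81],[-0.21, -0.88, -0.44]] @ diag([10.468074712576868, 5.011529043187913, 2.796942698946966]) @ [[0.29, -0.8, 0.53], [0.09, 0.57, 0.82], [-0.95, -0.19, 0.24]]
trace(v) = -5.83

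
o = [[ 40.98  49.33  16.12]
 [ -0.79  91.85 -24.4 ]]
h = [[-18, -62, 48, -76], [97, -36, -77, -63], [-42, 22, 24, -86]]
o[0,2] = 16.12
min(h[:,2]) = -77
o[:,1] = [49.33, 91.85]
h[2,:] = [-42, 22, 24, -86]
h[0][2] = 48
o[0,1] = 49.33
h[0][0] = -18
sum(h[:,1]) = -76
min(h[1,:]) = -77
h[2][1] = 22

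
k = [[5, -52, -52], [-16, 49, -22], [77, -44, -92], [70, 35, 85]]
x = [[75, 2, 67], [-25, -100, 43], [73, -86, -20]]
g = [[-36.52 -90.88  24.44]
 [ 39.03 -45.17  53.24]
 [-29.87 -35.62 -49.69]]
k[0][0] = 5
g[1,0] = 39.03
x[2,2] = -20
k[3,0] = 70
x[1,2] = 43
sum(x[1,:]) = -82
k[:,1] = [-52, 49, -44, 35]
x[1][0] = -25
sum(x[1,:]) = -82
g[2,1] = -35.62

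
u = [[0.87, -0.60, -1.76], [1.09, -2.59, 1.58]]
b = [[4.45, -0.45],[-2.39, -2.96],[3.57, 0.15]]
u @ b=[[-0.98, 1.12], [16.68, 7.41]]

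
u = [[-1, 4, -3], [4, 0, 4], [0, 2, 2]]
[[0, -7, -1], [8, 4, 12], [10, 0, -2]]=u@[[-1, 0, 4], [2, -1, 0], [3, 1, -1]]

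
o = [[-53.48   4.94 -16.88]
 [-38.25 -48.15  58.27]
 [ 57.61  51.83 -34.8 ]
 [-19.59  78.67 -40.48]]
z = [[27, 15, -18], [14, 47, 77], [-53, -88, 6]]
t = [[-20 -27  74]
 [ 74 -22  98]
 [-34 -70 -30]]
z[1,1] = 47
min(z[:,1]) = -88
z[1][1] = 47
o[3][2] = -40.48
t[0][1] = -27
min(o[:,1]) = -48.15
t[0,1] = -27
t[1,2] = 98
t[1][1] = -22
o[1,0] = -38.25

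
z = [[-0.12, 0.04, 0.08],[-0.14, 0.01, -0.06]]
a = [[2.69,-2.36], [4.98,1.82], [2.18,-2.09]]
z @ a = [[0.05, 0.19], [-0.46, 0.47]]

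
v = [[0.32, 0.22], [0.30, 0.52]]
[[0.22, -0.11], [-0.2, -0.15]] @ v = [[0.04, -0.01], [-0.11, -0.12]]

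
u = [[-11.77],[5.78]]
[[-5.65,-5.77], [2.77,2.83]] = u @ [[0.48, 0.49]]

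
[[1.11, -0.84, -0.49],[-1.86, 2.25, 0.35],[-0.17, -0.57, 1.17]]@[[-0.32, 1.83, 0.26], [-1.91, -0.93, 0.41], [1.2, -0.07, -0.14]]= [[0.66, 2.85, 0.01], [-3.28, -5.52, 0.39], [2.55, 0.14, -0.44]]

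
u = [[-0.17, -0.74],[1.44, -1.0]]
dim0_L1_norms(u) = [1.61, 1.74]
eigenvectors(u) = [[(0.23+0.53j), (0.23-0.53j)], [0.81+0.00j, (0.81-0j)]]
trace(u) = -1.17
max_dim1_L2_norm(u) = 1.75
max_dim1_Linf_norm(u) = 1.44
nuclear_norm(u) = 2.47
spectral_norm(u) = 1.78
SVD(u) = [[0.19, 0.98], [0.98, -0.19]] @ diag([1.7799488616869508, 0.694177246659186]) @ [[0.78, -0.63], [-0.63, -0.78]]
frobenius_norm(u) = 1.91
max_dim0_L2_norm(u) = 1.45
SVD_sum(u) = [[0.26, -0.21], [1.36, -1.1]] + [[-0.43, -0.53], [0.08, 0.1]]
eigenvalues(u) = [(-0.59+0.95j), (-0.59-0.95j)]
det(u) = 1.24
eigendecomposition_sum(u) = [[(-0.09+0.6j), (-0.37-0.23j)], [(0.72+0.45j), (-0.5+0.34j)]] + [[-0.08-0.60j, -0.37+0.23j],[(0.72-0.45j), -0.50-0.34j]]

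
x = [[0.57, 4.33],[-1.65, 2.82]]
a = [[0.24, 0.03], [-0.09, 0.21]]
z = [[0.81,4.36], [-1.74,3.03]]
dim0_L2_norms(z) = [1.92, 5.31]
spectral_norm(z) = 5.32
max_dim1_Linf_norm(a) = 0.24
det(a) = 0.05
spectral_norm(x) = 5.19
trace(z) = 3.84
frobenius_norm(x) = 5.45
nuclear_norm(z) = 7.21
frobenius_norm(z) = 5.65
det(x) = 8.75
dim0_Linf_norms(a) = [0.24, 0.21]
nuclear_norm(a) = 0.47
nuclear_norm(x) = 6.87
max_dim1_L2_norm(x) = 4.37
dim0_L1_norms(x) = [2.22, 7.15]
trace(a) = 0.45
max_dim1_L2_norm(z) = 4.43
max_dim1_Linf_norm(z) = 4.36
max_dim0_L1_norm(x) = 7.15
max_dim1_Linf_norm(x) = 4.33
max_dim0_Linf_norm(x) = 4.33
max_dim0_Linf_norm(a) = 0.24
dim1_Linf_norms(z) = [4.36, 3.03]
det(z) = 10.04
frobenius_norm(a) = 0.33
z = x + a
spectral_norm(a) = 0.27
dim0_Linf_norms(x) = [1.65, 4.33]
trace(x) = 3.39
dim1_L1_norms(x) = [4.9, 4.47]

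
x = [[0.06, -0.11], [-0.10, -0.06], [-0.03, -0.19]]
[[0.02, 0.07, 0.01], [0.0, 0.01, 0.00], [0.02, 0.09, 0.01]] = x@[[0.05, 0.21, 0.03], [-0.13, -0.53, -0.06]]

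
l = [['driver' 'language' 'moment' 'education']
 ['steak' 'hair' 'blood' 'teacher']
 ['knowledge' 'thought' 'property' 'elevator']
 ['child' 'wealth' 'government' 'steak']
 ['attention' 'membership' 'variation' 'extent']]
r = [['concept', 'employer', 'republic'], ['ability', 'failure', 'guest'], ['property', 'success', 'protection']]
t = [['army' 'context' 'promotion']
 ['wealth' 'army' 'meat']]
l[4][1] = 'membership'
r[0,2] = 'republic'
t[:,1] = ['context', 'army']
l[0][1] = 'language'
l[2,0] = 'knowledge'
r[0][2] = 'republic'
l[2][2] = 'property'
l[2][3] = 'elevator'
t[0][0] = 'army'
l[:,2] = ['moment', 'blood', 'property', 'government', 'variation']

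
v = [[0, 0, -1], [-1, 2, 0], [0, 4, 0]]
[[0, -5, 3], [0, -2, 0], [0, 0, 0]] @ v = [[5, 2, 0], [2, -4, 0], [0, 0, 0]]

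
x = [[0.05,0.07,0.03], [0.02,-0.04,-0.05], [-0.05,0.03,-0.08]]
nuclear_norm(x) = 0.25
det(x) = 0.00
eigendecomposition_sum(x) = [[(0.05+0j), (0.03+0j), -0.00+0.00j], [0.02+0.00j, (0.01+0j), (-0+0j)], [(-0.01+0j), (-0.01-0j), 0.00+0.00j]] + [[-0.00+0.01j, (0.02-0.02j), 0.02+0.02j], [-0.02j, -0.03+0.02j, -0.02-0.03j], [-0.02-0.01j, (0.02+0.04j), -0.04+0.02j]] + [[-0.00-0.01j,0.02+0.02j,0.02-0.02j], [0.00+0.02j,(-0.03-0.02j),(-0.02+0.03j)], [-0.02+0.01j,(0.02-0.04j),(-0.04-0.02j)]]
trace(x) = -0.07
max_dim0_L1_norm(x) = 0.16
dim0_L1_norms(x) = [0.12, 0.14, 0.16]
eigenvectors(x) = [[(0.92+0j),(0.09+0.39j),0.09-0.39j], [(0.3+0j),-0.15-0.59j,(-0.15+0.59j)], [(-0.26+0j),(-0.69+0j),-0.69-0.00j]]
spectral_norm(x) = 0.12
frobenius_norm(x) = 0.15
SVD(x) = [[0.63, 0.61, -0.49], [-0.37, -0.32, -0.87], [-0.69, 0.73, 0.03]] @ diag([0.11548260748232517, 0.08170633127016468, 0.05087084429664333]) @ [[0.5,0.33,0.8],[-0.15,0.94,-0.29],[-0.85,0.03,0.52]]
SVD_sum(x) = [[0.04, 0.02, 0.06], [-0.02, -0.01, -0.03], [-0.04, -0.03, -0.06]] + [[-0.01, 0.05, -0.01], [0.00, -0.02, 0.01], [-0.01, 0.06, -0.02]] + [[0.02, -0.00, -0.01], [0.04, -0.00, -0.02], [-0.00, 0.00, 0.0]]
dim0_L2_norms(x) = [0.07, 0.09, 0.1]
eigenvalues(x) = [(0.06+0j), (-0.07+0.05j), (-0.07-0.05j)]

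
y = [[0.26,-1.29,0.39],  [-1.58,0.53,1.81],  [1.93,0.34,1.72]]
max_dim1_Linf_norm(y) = 1.93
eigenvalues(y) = [(-1.68+0j), (2.09+0.85j), (2.09-0.85j)]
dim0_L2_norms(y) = [2.51, 1.44, 2.53]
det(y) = -8.54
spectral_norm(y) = 2.64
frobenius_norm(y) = 3.84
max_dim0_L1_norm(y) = 3.92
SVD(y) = [[-0.12, 0.13, -0.98], [-0.21, -0.97, -0.1], [-0.97, 0.20, 0.15]] @ diag([2.635551938104278, 2.46055192922313, 1.3174407710220268]) @ [[-0.60, -0.11, -0.80], [0.79, -0.25, -0.56], [0.14, 0.96, -0.23]]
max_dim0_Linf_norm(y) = 1.93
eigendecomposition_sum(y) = [[-0.77+0.00j, (-0.51+0j), (0.36+0j)], [-0.99+0.00j, (-0.65+0j), (0.46+0j)], [0.54-0.00j, 0.35-0.00j, (-0.25-0j)]] + [[(0.52+0.35j), -0.39+0.06j, 0.02+0.60j], [-0.29-1.06j, (0.59+0.37j), (0.67-0.83j)], [(0.7-0.75j), -0.01+0.65j, 0.99+0.13j]] + [[0.52-0.35j,-0.39-0.06j,(0.02-0.6j)],[-0.29+1.06j,(0.59-0.37j),(0.67+0.83j)],[0.70+0.75j,(-0.01-0.65j),0.99-0.13j]]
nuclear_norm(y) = 6.41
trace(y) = 2.51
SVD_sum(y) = [[0.20,0.03,0.26], [0.33,0.06,0.44], [1.52,0.27,2.03]] + [[0.24, -0.08, -0.17],[-1.89, 0.59, 1.34],[0.38, -0.12, -0.27]] + [[-0.18, -1.25, 0.3], [-0.02, -0.12, 0.03], [0.03, 0.19, -0.05]]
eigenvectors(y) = [[(0.56+0j), 0.29-0.25j, 0.29+0.25j],  [(0.73+0j), -0.68+0.00j, (-0.68-0j)],  [-0.39+0.00j, -0.33-0.53j, -0.33+0.53j]]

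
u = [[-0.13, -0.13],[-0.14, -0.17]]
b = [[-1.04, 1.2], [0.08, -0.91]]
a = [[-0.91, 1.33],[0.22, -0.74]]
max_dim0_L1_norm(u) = 0.3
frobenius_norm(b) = 1.83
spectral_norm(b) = 1.77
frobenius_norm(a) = 1.79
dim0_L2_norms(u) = [0.19, 0.21]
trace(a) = -1.65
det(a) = 0.38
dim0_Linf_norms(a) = [0.91, 1.33]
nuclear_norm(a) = 1.99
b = a + u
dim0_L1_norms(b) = [1.12, 2.11]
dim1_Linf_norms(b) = [1.2, 0.91]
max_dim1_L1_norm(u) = 0.31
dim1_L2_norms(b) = [1.59, 0.91]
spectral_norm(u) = 0.29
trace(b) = -1.95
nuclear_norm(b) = 2.25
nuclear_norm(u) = 0.30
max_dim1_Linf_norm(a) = 1.33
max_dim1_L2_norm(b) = 1.59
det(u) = 0.00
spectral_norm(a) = 1.77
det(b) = 0.85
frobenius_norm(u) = 0.29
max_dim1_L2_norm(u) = 0.22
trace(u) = -0.30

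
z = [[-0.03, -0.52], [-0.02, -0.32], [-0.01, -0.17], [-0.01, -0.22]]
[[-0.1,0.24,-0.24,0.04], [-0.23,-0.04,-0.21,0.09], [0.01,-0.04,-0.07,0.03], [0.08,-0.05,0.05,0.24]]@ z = [[0.0,0.01], [0.01,0.15], [0.0,0.01], [-0.0,-0.09]]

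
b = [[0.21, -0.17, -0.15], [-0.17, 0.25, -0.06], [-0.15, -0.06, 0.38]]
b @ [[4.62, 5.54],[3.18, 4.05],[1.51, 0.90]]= [[0.20, 0.34], [-0.08, 0.02], [-0.31, -0.73]]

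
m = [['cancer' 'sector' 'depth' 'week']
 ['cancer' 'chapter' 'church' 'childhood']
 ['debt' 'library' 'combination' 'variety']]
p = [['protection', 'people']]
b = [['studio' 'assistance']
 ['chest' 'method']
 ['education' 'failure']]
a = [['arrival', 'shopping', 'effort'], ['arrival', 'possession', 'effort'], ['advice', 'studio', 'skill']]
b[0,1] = 'assistance'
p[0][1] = 'people'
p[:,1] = ['people']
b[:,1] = ['assistance', 'method', 'failure']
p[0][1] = 'people'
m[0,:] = ['cancer', 'sector', 'depth', 'week']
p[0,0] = 'protection'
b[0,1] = 'assistance'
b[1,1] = 'method'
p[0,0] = 'protection'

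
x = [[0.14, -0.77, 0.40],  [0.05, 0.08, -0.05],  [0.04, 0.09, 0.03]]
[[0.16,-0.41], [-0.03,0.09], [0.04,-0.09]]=x @[[-0.15, 0.39], [0.20, -0.51], [0.85, -2.14]]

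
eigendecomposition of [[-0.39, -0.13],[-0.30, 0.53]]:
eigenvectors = [[-0.95, 0.13], [-0.30, -0.99]]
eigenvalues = [-0.43, 0.57]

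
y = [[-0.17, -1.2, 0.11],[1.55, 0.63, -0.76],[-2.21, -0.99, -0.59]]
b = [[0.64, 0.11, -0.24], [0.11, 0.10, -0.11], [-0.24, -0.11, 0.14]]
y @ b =[[-0.27, -0.15, 0.19], [1.24, 0.32, -0.55], [-1.38, -0.28, 0.56]]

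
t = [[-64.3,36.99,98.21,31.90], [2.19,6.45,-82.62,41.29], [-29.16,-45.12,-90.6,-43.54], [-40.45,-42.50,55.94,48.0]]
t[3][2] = 55.94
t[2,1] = -45.12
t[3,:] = [-40.45, -42.5, 55.94, 48.0]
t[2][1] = -45.12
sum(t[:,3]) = 77.65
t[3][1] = -42.5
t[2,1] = -45.12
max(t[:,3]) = 48.0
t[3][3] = 48.0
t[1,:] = [2.19, 6.45, -82.62, 41.29]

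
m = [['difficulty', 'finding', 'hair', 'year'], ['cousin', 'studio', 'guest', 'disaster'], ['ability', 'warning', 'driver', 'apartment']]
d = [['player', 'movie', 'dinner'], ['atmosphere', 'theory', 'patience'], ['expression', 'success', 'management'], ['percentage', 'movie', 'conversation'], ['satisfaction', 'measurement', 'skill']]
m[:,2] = ['hair', 'guest', 'driver']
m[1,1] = 'studio'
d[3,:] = ['percentage', 'movie', 'conversation']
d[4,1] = 'measurement'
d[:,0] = ['player', 'atmosphere', 'expression', 'percentage', 'satisfaction']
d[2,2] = 'management'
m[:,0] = ['difficulty', 'cousin', 'ability']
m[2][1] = 'warning'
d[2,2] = 'management'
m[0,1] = 'finding'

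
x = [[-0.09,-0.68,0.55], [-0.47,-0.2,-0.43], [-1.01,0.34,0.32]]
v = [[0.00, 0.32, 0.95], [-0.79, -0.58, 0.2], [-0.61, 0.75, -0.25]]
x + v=[[-0.09, -0.36, 1.50], [-1.26, -0.78, -0.23], [-1.62, 1.09, 0.07]]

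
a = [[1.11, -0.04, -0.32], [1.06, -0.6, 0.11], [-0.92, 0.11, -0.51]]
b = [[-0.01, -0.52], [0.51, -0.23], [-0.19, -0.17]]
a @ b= [[0.03,-0.51],[-0.34,-0.43],[0.16,0.54]]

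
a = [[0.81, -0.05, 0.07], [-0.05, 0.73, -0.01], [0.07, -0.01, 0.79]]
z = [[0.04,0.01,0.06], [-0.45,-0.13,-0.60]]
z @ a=[[0.04, 0.00, 0.05], [-0.40, -0.07, -0.5]]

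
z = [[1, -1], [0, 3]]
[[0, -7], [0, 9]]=z @ [[0, -4], [0, 3]]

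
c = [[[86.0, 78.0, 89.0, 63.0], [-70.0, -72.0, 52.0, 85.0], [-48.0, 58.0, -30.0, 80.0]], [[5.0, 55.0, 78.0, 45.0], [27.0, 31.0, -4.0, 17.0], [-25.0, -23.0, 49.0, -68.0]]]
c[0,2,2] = -30.0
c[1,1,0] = 27.0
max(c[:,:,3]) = 85.0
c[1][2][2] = 49.0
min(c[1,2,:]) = -68.0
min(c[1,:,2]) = -4.0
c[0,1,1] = -72.0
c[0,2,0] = -48.0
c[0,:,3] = [63.0, 85.0, 80.0]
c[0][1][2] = 52.0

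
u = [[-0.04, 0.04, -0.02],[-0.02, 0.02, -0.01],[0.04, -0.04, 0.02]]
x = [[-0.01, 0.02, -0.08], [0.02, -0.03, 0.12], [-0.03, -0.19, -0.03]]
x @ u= [[-0.0, 0.00, -0.0], [0.00, -0.00, 0.0], [0.0, -0.0, 0.0]]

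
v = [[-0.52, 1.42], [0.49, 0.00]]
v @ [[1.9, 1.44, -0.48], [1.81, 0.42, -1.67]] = [[1.58, -0.15, -2.12], [0.93, 0.71, -0.24]]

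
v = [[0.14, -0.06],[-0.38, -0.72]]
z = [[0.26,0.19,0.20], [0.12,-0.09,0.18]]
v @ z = [[0.03, 0.03, 0.02], [-0.19, -0.01, -0.21]]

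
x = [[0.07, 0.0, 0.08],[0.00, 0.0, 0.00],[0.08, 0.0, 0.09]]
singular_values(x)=[0.16, 0.0, 0.0]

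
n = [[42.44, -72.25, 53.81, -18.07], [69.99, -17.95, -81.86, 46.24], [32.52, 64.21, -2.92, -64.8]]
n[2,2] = -2.92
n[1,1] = -17.95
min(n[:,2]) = -81.86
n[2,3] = -64.8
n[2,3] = -64.8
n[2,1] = 64.21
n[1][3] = 46.24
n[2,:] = [32.52, 64.21, -2.92, -64.8]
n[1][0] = 69.99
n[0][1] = -72.25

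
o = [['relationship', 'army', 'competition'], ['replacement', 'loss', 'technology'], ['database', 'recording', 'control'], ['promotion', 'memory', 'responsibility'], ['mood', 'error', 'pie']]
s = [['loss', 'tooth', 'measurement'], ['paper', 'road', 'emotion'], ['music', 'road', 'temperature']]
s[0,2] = 'measurement'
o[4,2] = 'pie'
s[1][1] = 'road'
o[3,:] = ['promotion', 'memory', 'responsibility']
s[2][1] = 'road'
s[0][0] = 'loss'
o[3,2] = 'responsibility'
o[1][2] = 'technology'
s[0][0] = 'loss'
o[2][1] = 'recording'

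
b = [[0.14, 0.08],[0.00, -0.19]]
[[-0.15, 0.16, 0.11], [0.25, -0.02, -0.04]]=b @ [[-0.31, 1.05, 0.70], [-1.30, 0.11, 0.21]]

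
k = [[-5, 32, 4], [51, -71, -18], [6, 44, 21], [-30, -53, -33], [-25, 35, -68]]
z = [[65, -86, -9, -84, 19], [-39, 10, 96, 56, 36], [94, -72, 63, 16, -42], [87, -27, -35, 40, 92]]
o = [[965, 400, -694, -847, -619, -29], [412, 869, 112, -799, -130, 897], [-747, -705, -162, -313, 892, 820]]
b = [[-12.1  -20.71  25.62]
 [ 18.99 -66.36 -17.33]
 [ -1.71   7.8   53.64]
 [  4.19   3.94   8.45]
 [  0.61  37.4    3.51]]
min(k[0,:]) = -5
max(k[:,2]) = 21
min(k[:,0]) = -30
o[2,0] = -747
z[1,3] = 56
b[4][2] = 3.51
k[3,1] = -53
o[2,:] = [-747, -705, -162, -313, 892, 820]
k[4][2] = -68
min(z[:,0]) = -39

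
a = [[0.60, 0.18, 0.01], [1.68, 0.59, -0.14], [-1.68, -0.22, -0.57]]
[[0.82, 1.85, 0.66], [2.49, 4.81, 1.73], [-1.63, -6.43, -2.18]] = a @ [[1.54, 3.54, 0.60], [-0.52, -1.58, 1.57], [-1.48, 1.45, 1.45]]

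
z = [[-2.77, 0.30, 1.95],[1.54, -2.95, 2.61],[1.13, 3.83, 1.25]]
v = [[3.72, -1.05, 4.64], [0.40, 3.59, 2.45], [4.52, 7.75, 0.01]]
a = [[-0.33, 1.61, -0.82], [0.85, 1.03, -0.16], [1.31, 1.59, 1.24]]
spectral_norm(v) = 9.73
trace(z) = -4.47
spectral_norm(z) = 4.90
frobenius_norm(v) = 11.66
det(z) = 56.21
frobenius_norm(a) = 3.31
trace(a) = 1.94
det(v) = -143.03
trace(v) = 7.32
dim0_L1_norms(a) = [2.49, 4.23, 2.22]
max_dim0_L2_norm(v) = 8.61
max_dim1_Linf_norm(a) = 1.61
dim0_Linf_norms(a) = [1.31, 1.61, 1.24]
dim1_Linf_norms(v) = [4.64, 3.59, 7.75]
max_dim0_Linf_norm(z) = 3.83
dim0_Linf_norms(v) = [4.52, 7.75, 4.64]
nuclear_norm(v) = 18.14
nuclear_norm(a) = 5.03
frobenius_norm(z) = 6.85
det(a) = -2.54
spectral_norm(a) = 2.77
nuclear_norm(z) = 11.67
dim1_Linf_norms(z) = [2.77, 2.95, 3.83]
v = z @ a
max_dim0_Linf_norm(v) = 7.75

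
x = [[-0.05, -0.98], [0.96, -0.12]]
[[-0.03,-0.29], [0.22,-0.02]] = x @ [[0.23,0.02], [0.02,0.29]]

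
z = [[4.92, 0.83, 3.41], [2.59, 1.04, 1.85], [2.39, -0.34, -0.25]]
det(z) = -5.456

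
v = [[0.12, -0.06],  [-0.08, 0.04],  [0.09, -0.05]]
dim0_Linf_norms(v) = [0.12, 0.06]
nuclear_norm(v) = 0.20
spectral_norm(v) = 0.19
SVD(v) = [[-0.7, 0.45], [0.47, -0.30], [-0.54, -0.84]] @ diag([0.19127411437571273, 0.0037700357805675044]) @ [[-0.89, 0.46], [0.46, 0.89]]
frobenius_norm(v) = 0.19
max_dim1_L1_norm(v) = 0.18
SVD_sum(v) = [[0.12, -0.06], [-0.08, 0.04], [0.09, -0.05]] + [[0.0, 0.00],[-0.0, -0.00],[-0.00, -0.0]]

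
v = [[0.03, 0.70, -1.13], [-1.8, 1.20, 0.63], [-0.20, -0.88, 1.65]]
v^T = [[0.03, -1.8, -0.20],[0.7, 1.20, -0.88],[-1.13, 0.63, 1.65]]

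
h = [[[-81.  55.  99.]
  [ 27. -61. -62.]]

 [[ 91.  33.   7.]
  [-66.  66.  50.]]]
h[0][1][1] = -61.0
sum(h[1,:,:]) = 181.0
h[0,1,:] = [27.0, -61.0, -62.0]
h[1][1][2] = 50.0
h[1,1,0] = -66.0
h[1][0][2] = 7.0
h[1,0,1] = 33.0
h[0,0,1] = 55.0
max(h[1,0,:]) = 91.0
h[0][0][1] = 55.0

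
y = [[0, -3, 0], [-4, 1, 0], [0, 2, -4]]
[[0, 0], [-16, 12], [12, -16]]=y @ [[4, -3], [0, 0], [-3, 4]]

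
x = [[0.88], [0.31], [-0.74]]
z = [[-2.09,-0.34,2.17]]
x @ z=[[-1.84, -0.30, 1.91], [-0.65, -0.11, 0.67], [1.55, 0.25, -1.61]]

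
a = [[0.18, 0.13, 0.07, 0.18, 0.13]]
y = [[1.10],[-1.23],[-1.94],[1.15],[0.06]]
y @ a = [[0.2, 0.14, 0.08, 0.2, 0.14], [-0.22, -0.16, -0.09, -0.22, -0.16], [-0.35, -0.25, -0.14, -0.35, -0.25], [0.21, 0.15, 0.08, 0.21, 0.15], [0.01, 0.01, 0.00, 0.01, 0.01]]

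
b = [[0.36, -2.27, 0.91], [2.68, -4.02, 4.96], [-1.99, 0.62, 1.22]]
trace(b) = -2.44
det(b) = 21.19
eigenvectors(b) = [[-0.47-0.29j, -0.47+0.29j, (-0.25+0j)],[(-0.82+0j), -0.82-0.00j, 0.53+0.00j],[-0.02-0.17j, (-0.02+0.17j), (0.81+0j)]]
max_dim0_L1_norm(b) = 7.09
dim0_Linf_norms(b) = [2.68, 4.02, 4.96]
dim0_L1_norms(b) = [5.03, 6.91, 7.09]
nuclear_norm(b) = 10.87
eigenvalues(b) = [(-2.34+1.99j), (-2.34-1.99j), (2.25+0j)]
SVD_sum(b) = [[0.82, -1.36, 1.48],[2.62, -4.33, 4.71],[-0.12, 0.19, -0.21]] + [[0.15, -0.04, -0.12], [-0.13, 0.04, 0.11], [-1.81, 0.52, 1.48]] + [[-0.62, -0.86, -0.45], [0.19, 0.27, 0.14], [-0.07, -0.09, -0.05]]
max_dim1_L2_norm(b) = 6.92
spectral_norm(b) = 7.25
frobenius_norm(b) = 7.74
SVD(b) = [[-0.30,0.08,0.95], [-0.95,-0.07,-0.29], [0.04,-0.99,0.10]] @ diag([7.254189104958544, 2.406608705366224, 1.213620603300836]) @ [[-0.38, 0.63, -0.68], [0.76, -0.22, -0.62], [-0.53, -0.75, -0.39]]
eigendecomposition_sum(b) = [[0.03+2.09j, (-1.06-1.08j), 0.70+1.36j], [1.66+2.64j, -2.18-0.55j, 1.95+1.18j], [-0.51+0.43j, (0.05-0.48j), -0.19+0.45j]] + [[(0.03-2.09j), (-1.06+1.08j), 0.70-1.36j], [(1.66-2.64j), (-2.18+0.55j), 1.95-1.18j], [(-0.51-0.43j), 0.05+0.48j, (-0.19-0.45j)]] + [[0.30-0.00j, -0.16+0.00j, (-0.5-0j)], [(-0.64+0j), 0.34-0.00j, (1.06+0j)], [-0.97+0.00j, (0.51-0j), 1.61+0.00j]]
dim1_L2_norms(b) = [2.47, 6.92, 2.42]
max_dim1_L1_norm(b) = 11.66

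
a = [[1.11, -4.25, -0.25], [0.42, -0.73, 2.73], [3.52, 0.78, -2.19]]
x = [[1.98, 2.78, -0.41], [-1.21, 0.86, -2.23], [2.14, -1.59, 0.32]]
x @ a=[[1.92, -10.76, 7.99], [-8.83, 2.78, 7.53], [2.83, -7.68, -5.58]]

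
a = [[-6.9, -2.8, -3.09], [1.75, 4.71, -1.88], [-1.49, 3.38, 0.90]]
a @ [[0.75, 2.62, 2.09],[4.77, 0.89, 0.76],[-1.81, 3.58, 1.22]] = [[-12.94,  -31.63,  -20.32], [27.18,  2.05,  4.94], [13.38,  2.33,  0.55]]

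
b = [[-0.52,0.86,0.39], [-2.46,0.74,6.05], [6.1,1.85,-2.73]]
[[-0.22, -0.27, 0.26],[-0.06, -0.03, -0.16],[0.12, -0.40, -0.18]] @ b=[[2.36, 0.09, -2.43],[-0.87, -0.37, 0.23],[-0.18, -0.53, -1.88]]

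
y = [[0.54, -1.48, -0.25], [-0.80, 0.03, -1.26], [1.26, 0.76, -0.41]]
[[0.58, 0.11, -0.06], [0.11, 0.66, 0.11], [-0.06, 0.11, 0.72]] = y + [[0.04,1.59,0.19], [0.91,0.63,1.37], [-1.32,-0.65,1.13]]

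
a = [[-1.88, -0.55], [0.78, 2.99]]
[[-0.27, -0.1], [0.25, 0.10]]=a @ [[0.13, 0.05], [0.05, 0.02]]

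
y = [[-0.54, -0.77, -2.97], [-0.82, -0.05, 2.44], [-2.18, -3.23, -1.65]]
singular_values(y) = [5.0, 3.01, 0.45]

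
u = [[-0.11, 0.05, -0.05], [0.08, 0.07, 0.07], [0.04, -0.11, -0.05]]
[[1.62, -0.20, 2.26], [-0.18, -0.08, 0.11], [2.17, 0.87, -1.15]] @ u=[[-0.10, -0.18, -0.21], [0.02, -0.03, -0.00], [-0.22, 0.30, 0.01]]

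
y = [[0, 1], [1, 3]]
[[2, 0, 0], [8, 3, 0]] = y @ [[2, 3, 0], [2, 0, 0]]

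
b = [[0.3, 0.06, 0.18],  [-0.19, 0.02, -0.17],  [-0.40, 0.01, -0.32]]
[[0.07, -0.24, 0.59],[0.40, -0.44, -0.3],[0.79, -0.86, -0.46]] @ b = [[-0.17, 0.01, -0.14], [0.32, 0.01, 0.24], [0.58, 0.03, 0.44]]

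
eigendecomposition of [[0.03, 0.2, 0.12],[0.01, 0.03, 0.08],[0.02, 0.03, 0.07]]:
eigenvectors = [[(0.88+0j), 0.95+0.00j, (0.95-0j)],[(0.31+0j), (-0.09+0.22j), -0.09-0.22j],[0.35+0.00j, -0.15-0.14j, -0.15+0.14j]]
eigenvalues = [(0.15+0j), (-0.01+0.03j), (-0.01-0.03j)]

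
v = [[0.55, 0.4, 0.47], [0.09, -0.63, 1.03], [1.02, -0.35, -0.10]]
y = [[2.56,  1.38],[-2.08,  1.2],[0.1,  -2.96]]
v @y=[[0.62, -0.15], [1.64, -3.68], [3.33, 1.28]]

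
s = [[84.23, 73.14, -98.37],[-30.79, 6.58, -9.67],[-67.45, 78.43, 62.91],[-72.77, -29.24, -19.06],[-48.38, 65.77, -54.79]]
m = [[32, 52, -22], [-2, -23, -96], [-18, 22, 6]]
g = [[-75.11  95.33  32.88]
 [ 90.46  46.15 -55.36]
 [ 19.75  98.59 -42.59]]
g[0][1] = 95.33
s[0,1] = 73.14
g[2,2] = -42.59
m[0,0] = 32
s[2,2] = 62.91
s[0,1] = 73.14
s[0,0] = 84.23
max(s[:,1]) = 78.43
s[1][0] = -30.79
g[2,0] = 19.75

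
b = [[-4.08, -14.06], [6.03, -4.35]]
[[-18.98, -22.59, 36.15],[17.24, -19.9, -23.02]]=b@[[3.17, -1.77, -4.69], [0.43, 2.12, -1.21]]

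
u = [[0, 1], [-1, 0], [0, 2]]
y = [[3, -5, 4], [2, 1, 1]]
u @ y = [[2, 1, 1], [-3, 5, -4], [4, 2, 2]]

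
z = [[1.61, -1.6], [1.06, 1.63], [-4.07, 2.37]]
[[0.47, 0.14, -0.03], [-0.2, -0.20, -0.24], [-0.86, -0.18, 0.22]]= z @[[0.10, -0.02, -0.10], [-0.19, -0.11, -0.08]]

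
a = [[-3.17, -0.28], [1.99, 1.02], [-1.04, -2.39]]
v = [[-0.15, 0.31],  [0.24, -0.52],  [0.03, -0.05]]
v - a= [[3.02, 0.59], [-1.75, -1.54], [1.07, 2.34]]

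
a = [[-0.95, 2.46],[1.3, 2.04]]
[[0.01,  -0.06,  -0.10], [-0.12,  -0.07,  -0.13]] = a @ [[-0.06, -0.01, -0.02], [-0.02, -0.03, -0.05]]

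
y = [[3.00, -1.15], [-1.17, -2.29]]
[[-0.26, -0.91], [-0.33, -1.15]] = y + [[-3.26, 0.24],[0.84, 1.14]]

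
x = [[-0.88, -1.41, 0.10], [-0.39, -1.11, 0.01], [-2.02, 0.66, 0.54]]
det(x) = 0.01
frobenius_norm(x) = 2.99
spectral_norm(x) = 2.31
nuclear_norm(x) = 4.22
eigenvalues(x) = [0.29, -0.03, -1.71]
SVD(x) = [[-0.48,-0.65,-0.59], [-0.24,-0.54,0.80], [-0.84,0.53,0.10]] @ diag([2.3099631661980307, 1.9048513778466667, 0.003376258880329743]) @ [[0.96, 0.17, -0.22], [-0.15, 0.98, 0.11], [0.23, -0.08, 0.97]]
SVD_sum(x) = [[-1.06, -0.19, 0.24], [-0.54, -0.09, 0.12], [-1.87, -0.33, 0.43]] + [[0.18, -1.22, -0.14], [0.15, -1.02, -0.12], [-0.15, 0.99, 0.11]] + [[-0.00, 0.0, -0.00],[0.0, -0.0, 0.00],[0.0, -0.0, 0.0]]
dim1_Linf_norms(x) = [1.41, 1.11, 2.02]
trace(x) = -1.45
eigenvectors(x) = [[-0.11,-0.25,-0.72], [0.02,0.08,-0.46], [-0.99,-0.97,-0.51]]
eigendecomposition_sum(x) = [[-0.16,0.19,0.06], [0.04,-0.04,-0.01], [-1.4,1.64,0.49]] + [[-0.03, 0.05, 0.01], [0.01, -0.02, -0.00], [-0.14, 0.19, 0.02]] + [[-0.68, -1.65, 0.04], [-0.44, -1.05, 0.02], [-0.49, -1.17, 0.03]]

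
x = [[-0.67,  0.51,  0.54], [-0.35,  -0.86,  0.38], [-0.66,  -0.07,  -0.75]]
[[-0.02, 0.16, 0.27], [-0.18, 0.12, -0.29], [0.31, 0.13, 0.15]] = x@[[-0.13,  -0.23,  -0.18], [0.12,  -0.03,  0.37], [-0.31,  0.03,  -0.08]]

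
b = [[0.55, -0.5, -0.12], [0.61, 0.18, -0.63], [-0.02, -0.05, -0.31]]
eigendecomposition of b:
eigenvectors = [[0.20+0.64j, (0.2-0.64j), (0.38+0j)],[0.74+0.00j, 0.74-0.00j, 0.49+0.00j],[-0.05+0.02j, -0.05-0.02j, 0.78+0.00j]]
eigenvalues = [(0.39+0.52j), (0.39-0.52j), (-0.35+0j)]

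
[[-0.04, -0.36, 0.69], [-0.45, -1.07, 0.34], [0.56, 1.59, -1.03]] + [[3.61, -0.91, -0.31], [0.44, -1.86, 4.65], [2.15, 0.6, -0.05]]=[[3.57, -1.27, 0.38], [-0.01, -2.93, 4.99], [2.71, 2.19, -1.08]]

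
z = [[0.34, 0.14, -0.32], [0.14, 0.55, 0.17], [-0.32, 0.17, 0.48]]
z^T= [[0.34, 0.14, -0.32],[0.14, 0.55, 0.17],[-0.32, 0.17, 0.48]]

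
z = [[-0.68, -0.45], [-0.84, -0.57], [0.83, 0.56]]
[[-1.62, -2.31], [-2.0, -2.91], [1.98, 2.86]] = z @[[2.32, 0.3], [0.09, 4.67]]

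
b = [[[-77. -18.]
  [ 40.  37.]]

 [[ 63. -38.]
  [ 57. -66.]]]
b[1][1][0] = 57.0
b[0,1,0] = 40.0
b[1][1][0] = 57.0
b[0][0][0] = -77.0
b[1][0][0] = 63.0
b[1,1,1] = -66.0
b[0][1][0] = 40.0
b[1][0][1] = -38.0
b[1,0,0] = 63.0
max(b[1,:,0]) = 63.0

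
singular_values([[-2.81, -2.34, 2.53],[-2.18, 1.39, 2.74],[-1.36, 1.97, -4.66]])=[6.45, 3.65, 2.54]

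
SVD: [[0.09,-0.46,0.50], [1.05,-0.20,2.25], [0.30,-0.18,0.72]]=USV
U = [[-0.20, 0.94, -0.26], [-0.93, -0.27, -0.24], [-0.3, 0.19, 0.94]]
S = [2.67, 0.44, 0.0]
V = [[-0.41, 0.13, -0.90], [-0.32, -0.95, 0.01], [0.86, -0.29, -0.43]]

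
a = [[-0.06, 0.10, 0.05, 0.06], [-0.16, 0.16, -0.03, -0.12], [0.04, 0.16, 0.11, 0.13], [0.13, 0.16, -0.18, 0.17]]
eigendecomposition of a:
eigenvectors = [[-0.78+0.00j,(-0.22+0.11j),(-0.22-0.11j),-0.25+0.00j], [(-0.25+0j),-0.16-0.49j,(-0.16+0.49j),(-0.54+0j)], [-0.02+0.00j,-0.38+0.42j,(-0.38-0.42j),-0.63+0.00j], [0.57+0.00j,-0.60+0.00j,(-0.6-0j),0.50+0.00j]]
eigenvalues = [(-0.07+0j), (0.15+0.23j), (0.15-0.23j), (0.16+0j)]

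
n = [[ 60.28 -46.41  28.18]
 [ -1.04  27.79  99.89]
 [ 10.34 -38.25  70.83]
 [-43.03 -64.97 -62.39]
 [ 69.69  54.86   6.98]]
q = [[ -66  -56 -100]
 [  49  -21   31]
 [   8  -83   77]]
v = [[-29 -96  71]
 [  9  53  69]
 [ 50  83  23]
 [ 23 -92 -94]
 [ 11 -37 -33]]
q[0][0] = -66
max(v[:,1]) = 83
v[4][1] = -37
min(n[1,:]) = -1.04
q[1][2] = 31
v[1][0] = 9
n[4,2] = 6.98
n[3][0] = -43.03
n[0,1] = -46.41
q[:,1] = [-56, -21, -83]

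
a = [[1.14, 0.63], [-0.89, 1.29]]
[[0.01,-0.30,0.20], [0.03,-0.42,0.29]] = a @ [[0.00,  -0.06,  0.04], [0.02,  -0.37,  0.25]]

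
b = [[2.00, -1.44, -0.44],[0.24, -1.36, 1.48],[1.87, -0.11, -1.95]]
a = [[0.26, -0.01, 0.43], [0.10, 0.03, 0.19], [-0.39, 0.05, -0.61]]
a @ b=[[1.32, -0.41, -0.97], [0.56, -0.21, -0.37], [-1.91, 0.56, 1.44]]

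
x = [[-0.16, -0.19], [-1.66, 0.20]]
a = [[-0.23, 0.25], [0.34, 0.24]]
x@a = [[-0.03, -0.09], [0.45, -0.37]]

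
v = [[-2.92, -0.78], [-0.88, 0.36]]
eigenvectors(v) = [[-0.97, 0.22], [-0.25, -0.98]]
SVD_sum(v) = [[-2.95, -0.64], [-0.77, -0.17]] + [[0.03,-0.14], [-0.11,0.53]]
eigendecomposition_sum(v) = [[-2.95, -0.66], [-0.75, -0.17]] + [[0.03, -0.12], [-0.13, 0.53]]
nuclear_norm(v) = 3.68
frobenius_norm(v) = 3.17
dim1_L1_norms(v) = [3.7, 1.24]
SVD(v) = [[-0.97, -0.25], [-0.25, 0.97]] @ diag([3.1190458298496733, 0.5570934493398405]) @ [[0.98, 0.21], [-0.21, 0.98]]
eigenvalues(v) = [-3.12, 0.56]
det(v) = -1.74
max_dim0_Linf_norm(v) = 2.92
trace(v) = -2.56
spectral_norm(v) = 3.12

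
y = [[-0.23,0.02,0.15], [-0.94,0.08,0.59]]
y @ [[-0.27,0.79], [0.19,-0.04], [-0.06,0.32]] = [[0.06, -0.13], [0.23, -0.56]]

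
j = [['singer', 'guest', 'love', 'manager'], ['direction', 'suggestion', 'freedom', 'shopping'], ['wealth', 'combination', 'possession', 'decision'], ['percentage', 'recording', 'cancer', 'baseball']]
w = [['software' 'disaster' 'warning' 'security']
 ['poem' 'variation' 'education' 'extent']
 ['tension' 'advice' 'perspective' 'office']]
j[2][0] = 'wealth'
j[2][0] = 'wealth'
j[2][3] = 'decision'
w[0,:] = ['software', 'disaster', 'warning', 'security']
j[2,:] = ['wealth', 'combination', 'possession', 'decision']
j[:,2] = ['love', 'freedom', 'possession', 'cancer']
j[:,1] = ['guest', 'suggestion', 'combination', 'recording']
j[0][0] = 'singer'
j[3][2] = 'cancer'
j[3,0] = 'percentage'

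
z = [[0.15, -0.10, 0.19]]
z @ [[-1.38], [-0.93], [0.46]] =[[-0.03]]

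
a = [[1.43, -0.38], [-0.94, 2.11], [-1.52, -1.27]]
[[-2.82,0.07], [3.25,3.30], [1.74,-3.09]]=a @ [[-1.77,0.53], [0.75,1.80]]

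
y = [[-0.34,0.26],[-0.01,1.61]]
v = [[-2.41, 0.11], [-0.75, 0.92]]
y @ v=[[0.62, 0.20], [-1.18, 1.48]]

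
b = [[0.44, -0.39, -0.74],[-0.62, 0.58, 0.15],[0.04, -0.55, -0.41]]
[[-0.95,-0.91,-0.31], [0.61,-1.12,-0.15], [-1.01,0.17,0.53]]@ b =[[0.13,  0.01,  0.69], [0.96,  -0.80,  -0.56], [-0.53,  0.2,  0.56]]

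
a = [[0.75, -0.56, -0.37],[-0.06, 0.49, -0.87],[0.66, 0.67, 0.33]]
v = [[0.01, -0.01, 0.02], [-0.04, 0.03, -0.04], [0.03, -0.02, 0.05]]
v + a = [[0.76, -0.57, -0.35], [-0.1, 0.52, -0.91], [0.69, 0.65, 0.38]]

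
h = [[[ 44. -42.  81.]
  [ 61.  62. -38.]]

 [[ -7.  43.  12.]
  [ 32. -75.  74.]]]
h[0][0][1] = -42.0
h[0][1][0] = 61.0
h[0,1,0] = 61.0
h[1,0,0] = -7.0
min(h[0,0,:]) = -42.0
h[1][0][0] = -7.0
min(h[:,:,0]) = -7.0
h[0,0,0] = 44.0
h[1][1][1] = -75.0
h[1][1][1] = -75.0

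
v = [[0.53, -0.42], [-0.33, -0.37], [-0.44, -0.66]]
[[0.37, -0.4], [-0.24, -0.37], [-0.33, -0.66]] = v @ [[0.71, 0.02],[0.02, 0.98]]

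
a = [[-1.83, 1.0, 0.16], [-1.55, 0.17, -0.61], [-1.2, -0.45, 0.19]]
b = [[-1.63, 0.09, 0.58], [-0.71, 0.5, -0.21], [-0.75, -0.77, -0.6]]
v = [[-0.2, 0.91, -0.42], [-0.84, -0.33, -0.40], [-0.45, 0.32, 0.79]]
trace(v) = 0.26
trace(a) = -1.47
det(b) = 1.26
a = b + v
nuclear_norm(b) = 3.63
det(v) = 0.97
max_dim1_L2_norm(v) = 1.02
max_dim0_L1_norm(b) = 3.09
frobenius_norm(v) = 1.72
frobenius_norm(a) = 2.98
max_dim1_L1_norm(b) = 2.3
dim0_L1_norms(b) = [3.09, 1.36, 1.39]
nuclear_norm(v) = 2.97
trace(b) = -1.73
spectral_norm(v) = 1.03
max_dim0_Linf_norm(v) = 0.91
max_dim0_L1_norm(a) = 4.58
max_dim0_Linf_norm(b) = 1.63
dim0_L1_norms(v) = [1.49, 1.56, 1.61]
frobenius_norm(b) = 2.31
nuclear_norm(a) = 4.32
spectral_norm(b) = 1.94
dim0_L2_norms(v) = [0.97, 1.02, 0.98]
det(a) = 1.61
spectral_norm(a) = 2.76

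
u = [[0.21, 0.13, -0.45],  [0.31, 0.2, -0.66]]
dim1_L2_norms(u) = [0.51, 0.76]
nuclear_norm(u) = 0.92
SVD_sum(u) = [[0.21, 0.13, -0.45], [0.31, 0.2, -0.66]] + [[-0.0,-0.0,-0.0], [0.00,0.00,0.00]]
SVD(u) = [[-0.56, -0.83],[-0.83, 0.56]] @ diag([0.9138787930858278, 0.005054853903964698]) @ [[-0.41, -0.26, 0.87], [0.07, 0.95, 0.32]]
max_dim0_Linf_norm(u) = 0.66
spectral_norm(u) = 0.91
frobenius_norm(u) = 0.91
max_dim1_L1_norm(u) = 1.17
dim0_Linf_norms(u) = [0.31, 0.2, 0.66]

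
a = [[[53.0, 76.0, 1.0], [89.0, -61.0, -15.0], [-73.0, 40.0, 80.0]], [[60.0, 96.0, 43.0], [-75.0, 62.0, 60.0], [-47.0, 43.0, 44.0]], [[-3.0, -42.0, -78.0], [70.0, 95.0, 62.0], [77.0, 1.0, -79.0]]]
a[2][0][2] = -78.0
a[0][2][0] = -73.0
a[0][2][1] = 40.0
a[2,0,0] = -3.0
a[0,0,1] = 76.0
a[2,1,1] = 95.0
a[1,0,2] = 43.0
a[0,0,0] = 53.0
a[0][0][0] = 53.0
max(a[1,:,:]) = 96.0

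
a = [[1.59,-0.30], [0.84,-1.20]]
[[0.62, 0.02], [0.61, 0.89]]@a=[[1.00, -0.21], [1.72, -1.25]]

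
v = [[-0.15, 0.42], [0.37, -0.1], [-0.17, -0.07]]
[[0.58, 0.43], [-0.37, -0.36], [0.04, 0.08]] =v @ [[-0.70, -0.78], [1.13, 0.75]]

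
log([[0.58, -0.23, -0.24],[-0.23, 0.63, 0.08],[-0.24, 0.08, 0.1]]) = [[-1.67, -0.44, -2.85], [-0.44, -0.54, -0.04], [-2.85, -0.04, -7.2]]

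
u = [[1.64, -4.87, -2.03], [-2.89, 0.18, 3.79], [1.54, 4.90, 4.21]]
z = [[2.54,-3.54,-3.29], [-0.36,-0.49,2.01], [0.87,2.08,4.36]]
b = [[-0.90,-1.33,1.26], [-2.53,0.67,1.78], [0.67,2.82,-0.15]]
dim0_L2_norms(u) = [3.66, 6.91, 6.02]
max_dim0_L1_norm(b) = 4.82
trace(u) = 6.03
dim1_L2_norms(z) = [5.46, 2.1, 4.91]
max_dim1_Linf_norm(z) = 4.36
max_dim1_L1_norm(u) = 10.65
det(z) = -26.73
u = z + b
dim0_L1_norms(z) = [3.77, 6.11, 9.66]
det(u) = -87.58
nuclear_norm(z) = 11.14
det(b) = -6.03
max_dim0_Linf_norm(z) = 4.36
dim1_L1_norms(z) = [9.37, 2.86, 7.31]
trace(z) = 6.41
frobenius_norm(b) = 4.75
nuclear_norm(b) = 7.20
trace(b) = -0.38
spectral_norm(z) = 6.97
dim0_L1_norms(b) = [4.1, 4.82, 3.19]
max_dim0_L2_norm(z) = 5.82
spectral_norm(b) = 3.62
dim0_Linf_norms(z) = [2.54, 3.54, 4.36]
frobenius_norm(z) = 7.64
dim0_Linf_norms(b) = [2.53, 2.82, 1.78]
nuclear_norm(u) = 15.21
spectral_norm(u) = 8.62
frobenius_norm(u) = 9.87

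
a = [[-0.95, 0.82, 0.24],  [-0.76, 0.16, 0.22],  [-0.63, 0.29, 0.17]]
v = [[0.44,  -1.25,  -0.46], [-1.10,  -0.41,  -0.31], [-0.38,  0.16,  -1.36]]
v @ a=[[0.82, 0.03, -0.25], [1.55, -1.06, -0.41], [1.10, -0.68, -0.29]]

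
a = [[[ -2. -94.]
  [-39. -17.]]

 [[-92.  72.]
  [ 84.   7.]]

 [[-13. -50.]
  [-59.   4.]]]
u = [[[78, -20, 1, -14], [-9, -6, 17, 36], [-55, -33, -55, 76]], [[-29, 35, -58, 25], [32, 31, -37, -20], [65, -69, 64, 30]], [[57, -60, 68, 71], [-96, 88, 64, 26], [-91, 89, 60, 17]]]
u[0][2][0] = -55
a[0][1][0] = -39.0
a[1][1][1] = 7.0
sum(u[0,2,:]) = -67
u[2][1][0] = -96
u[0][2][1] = -33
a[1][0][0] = -92.0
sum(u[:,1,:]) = 126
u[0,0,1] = -20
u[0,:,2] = [1, 17, -55]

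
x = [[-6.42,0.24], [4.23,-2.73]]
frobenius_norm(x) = 8.16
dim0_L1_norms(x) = [10.65, 2.97]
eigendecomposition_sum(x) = [[-6.27, 0.38], [6.72, -0.41]] + [[-0.15,-0.14], [-2.49,-2.32]]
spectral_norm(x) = 7.89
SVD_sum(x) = [[-6.13,1.47], [4.62,-1.1]] + [[-0.29, -1.23], [-0.39, -1.63]]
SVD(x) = [[-0.80, 0.60], [0.60, 0.8]] @ diag([7.88920296133645, 2.0929110432219034]) @ [[0.97, -0.23], [-0.23, -0.97]]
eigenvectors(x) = [[-0.68, -0.06],[0.73, -1.00]]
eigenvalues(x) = [-6.68, -2.47]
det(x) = 16.51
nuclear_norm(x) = 9.98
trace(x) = -9.15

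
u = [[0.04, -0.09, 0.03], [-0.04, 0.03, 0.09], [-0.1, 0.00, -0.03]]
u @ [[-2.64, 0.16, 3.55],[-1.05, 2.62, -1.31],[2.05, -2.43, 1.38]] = [[0.05, -0.30, 0.30], [0.26, -0.15, -0.06], [0.20, 0.06, -0.4]]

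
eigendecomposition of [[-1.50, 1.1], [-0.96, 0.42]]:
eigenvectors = [[(0.73+0j), (0.73-0j)], [0.64+0.24j, 0.64-0.24j]]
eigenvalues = [(-0.54+0.37j), (-0.54-0.37j)]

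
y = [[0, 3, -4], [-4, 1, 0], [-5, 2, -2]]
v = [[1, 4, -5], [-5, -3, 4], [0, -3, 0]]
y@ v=[[-15, 3, 12], [-9, -19, 24], [-15, -20, 33]]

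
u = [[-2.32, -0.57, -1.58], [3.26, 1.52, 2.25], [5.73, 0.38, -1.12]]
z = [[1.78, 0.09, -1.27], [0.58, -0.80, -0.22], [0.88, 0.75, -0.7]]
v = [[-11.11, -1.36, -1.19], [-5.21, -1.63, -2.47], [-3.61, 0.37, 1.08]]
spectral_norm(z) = 2.54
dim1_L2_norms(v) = [11.26, 5.99, 3.79]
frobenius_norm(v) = 13.30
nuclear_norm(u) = 10.57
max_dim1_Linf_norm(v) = 11.11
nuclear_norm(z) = 3.68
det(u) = 8.31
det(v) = -1.08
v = z @ u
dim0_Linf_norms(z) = [1.78, 0.8, 1.27]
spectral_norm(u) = 7.14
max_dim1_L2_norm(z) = 2.19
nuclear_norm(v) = 15.72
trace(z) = 0.28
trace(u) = -1.92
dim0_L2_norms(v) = [12.79, 2.15, 2.95]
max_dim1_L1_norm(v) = 13.66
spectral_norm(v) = 13.03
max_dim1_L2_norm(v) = 11.26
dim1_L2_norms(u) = [2.86, 4.24, 5.85]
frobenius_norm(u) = 7.77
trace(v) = -11.66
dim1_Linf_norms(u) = [2.32, 3.26, 5.73]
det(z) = -0.14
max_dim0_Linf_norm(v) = 11.11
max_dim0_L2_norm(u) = 6.99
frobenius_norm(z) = 2.76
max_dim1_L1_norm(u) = 7.23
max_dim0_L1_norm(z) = 3.24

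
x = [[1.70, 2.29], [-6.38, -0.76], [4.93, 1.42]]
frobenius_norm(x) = 8.70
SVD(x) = [[-0.26, -0.91],[0.75, -0.40],[-0.61, -0.1]] @ diag([8.472032690356142, 1.9904929272762815]) @ [[-0.97,-0.24],  [0.24,-0.97]]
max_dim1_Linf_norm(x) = 6.38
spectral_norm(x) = 8.47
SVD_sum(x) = [[2.13, 0.53], [-6.19, -1.52], [4.98, 1.23]] + [[-0.43, 1.76], [-0.19, 0.76], [-0.05, 0.19]]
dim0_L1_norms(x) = [13.01, 4.47]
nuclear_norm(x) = 10.46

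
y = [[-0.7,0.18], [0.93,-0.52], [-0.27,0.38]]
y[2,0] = -0.272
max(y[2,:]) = 0.383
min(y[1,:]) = -0.517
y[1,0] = 0.934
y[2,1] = 0.383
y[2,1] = 0.383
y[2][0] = -0.272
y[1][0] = 0.934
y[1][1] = -0.517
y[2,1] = 0.383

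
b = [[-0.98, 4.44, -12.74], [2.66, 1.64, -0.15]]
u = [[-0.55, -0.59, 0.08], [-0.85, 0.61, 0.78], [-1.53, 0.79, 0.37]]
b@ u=[[16.26, -6.78, -1.33],[-2.63, -0.69, 1.44]]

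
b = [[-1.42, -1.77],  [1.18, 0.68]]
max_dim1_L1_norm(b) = 3.19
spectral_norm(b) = 2.61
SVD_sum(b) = [[-1.57,  -1.62], [0.91,  0.94]] + [[0.15, -0.15], [0.27, -0.26]]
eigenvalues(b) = [(-0.37+0.99j), (-0.37-0.99j)]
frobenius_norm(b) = 2.65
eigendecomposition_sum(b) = [[(-0.71+0.3j), -0.88-0.33j], [(0.59+0.22j), 0.34+0.69j]] + [[(-0.71-0.3j), -0.88+0.33j], [0.59-0.22j, 0.34-0.69j]]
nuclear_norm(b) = 3.04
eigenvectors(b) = [[(0.77+0j), 0.77-0.00j], [(-0.46-0.43j), -0.46+0.43j]]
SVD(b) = [[-0.87, 0.50], [0.5, 0.87]] @ diag([2.6113523263420437, 0.43004537866136466]) @ [[0.7, 0.72],  [0.72, -0.7]]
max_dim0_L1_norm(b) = 2.6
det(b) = 1.12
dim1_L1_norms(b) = [3.19, 1.86]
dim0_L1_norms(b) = [2.6, 2.45]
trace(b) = -0.74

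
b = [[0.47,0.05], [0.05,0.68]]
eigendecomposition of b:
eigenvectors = [[-0.98,-0.22], [0.22,-0.98]]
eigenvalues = [0.46, 0.69]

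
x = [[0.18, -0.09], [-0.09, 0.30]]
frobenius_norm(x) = 0.37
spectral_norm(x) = 0.35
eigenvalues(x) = [0.13, 0.35]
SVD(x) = [[-0.47, 0.88], [0.88, 0.47]] @ diag([0.3481665382639197, 0.13183346173608032]) @ [[-0.47, 0.88],[0.88, 0.47]]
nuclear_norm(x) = 0.48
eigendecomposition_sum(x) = [[0.1, 0.05], [0.05, 0.03]] + [[0.08, -0.14], [-0.14, 0.27]]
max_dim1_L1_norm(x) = 0.39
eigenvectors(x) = [[-0.88, 0.47], [-0.47, -0.88]]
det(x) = 0.05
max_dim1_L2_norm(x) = 0.31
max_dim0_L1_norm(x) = 0.39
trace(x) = 0.48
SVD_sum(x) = [[0.08,  -0.14], [-0.14,  0.27]] + [[0.10, 0.05], [0.05, 0.03]]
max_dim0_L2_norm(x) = 0.31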